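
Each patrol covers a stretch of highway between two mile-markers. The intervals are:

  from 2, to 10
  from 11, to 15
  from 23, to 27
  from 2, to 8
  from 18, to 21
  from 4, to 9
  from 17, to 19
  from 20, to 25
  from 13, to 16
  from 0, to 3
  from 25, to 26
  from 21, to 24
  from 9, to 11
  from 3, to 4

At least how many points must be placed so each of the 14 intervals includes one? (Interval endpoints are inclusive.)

Sort by right endpoint; whenever an interval is uncovered, place a point at its right end.
By right end: [0,3]  [3,4]  [2,8]  [4,9]  [2,10]  [9,11]  [11,15]  [13,16]  [17,19]  [18,21]  [21,24]  [20,25]  [25,26]  [23,27]
[0,3] uncovered → point at 3; [4,9] uncovered → point at 9; [11,15] uncovered → point at 15; [17,19] uncovered → point at 19; [21,24] uncovered → point at 24; [25,26] uncovered → point at 26.
Points: 3, 9, 15, 19, 24, 26 (6 total).

6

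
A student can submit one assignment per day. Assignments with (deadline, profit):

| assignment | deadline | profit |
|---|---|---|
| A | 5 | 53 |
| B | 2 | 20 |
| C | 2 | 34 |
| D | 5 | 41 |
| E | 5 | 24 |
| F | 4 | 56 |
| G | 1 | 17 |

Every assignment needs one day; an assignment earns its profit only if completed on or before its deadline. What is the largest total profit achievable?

Sort by profit descending; place each in the latest free slot ≤ its deadline.
Profit order: F=56 A=53 D=41 C=34 E=24 B=20 G=17
Assign: F→slot 4, A→slot 5, D→slot 3, C→slot 2, E→slot 1, B skipped, G skipped.
Slots: [1:E] [2:C] [3:D] [4:F] [5:A]
Profit = 24 + 34 + 41 + 56 + 53 = 208

208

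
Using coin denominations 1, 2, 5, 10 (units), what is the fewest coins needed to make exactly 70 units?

7

Use the largest denomination that fits, subtract, and repeat.
70 − 7×10→0
Total coins = 7 = 7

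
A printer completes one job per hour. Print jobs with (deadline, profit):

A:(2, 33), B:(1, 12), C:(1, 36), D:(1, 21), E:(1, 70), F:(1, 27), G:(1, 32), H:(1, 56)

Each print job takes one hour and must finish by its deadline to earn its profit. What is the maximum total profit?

103

Profit order: E=70 H=56 C=36 A=33 G=32 F=27 D=21 B=12
Assign: E→slot 1, H skipped, C skipped, A→slot 2, G skipped, F skipped, D skipped, B skipped.
Slots: [1:E] [2:A]
Profit = 70 + 33 = 103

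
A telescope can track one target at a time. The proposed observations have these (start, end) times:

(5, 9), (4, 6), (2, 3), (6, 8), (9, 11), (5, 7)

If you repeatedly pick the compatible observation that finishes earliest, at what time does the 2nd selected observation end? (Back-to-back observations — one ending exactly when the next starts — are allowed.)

6

Sort by end time and greedily take each interval whose start is ≥ the last chosen end.
By end time: (2,3), (4,6), (5,7), (6,8), (5,9), (9,11).
Pick (2,3); next start ≥ 3 → (4,6); next start ≥ 6 → (6,8); next start ≥ 8 → (9,11).
Selected: (2,3) (4,6) (6,8) (9,11)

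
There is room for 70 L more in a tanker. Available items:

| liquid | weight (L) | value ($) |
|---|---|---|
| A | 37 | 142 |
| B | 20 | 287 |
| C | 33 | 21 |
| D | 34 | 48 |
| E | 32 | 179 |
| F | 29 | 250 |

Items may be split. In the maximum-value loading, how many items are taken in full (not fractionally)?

2

Greedy by value/weight ratio, highest first.
Ratios (sorted): B 14.35, F 8.62, E 5.59, A 3.84, D 1.41, C 0.64
take B (20 @ 287); take F (29 @ 250); take 21/32 of E → 117.47. Capacity used 70/70.
2 item(s) taken whole; one partial (take 21/32 of E).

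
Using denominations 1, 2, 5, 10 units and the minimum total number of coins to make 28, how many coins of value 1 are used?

Use the largest denomination that fits, subtract, and repeat.
28 = 2×10 + 1×5 + 1×2 + 1×1
Count of 1: 1

1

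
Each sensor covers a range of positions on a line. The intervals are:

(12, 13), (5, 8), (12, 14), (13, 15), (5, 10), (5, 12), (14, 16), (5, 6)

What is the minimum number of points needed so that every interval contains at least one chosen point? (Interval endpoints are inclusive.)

Sort by right endpoint; whenever an interval is uncovered, place a point at its right end.
Sorted: [5,6] [5,8] [5,10] [5,12] [12,13] [12,14] [13,15] [14,16]
{[5,6],[5,8],[5,10],[5,12]} hit by 6; {[12,13],[12,14],[13,15]} hit by 13; {[14,16]} hit by 16.
Points: 6, 13, 16 (3 total).

3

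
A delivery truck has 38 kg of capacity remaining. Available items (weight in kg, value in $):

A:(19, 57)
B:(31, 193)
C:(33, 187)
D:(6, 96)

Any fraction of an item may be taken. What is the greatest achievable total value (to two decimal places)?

294.67

Ratios (sorted): D 16.00, B 6.23, C 5.67, A 3.00
take D (6 @ 96); take B (31 @ 193); take 1/33 of C → 5.67. Capacity used 38/38.
Total value = 294.67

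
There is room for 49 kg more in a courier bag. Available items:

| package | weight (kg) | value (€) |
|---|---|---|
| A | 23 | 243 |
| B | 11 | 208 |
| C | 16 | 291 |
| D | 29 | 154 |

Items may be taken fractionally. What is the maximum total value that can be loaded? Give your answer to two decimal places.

Greedy by value/weight ratio, highest first.
Order: B (208/11=18.91) > C (291/16=18.19) > A (243/23=10.57) > D (154/29=5.31)
Fill: take B (11 @ 208) → take C (16 @ 291) → take 22/23 of A → 232.43; 49/49 used.
Total value = 731.43

731.43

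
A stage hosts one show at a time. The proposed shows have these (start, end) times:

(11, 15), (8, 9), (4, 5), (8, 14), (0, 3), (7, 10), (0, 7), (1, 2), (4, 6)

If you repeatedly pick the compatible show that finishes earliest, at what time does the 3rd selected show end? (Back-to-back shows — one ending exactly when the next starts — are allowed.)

Sorted by end: (1,2)  (0,3)  (4,5)  (4,6)  (0,7)  (8,9)  (7,10)  (8,14)  (11,15)
take (1,2); take (4,5); take (8,9); take (11,15).
Selected: (1,2) (4,5) (8,9) (11,15)

9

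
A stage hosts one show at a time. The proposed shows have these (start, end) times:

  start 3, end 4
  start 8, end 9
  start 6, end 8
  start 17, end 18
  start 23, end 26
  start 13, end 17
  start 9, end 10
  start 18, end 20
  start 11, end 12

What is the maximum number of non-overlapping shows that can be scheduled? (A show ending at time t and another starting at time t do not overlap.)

9

Order by finish time; keep every interval that doesn't clash with the previous kept one.
By end time: (3,4), (6,8), (8,9), (9,10), (11,12), (13,17), (17,18), (18,20), (23,26).
Pick (3,4); next start ≥ 4 → (6,8); next start ≥ 8 → (8,9); next start ≥ 9 → (9,10); next start ≥ 10 → (11,12); next start ≥ 12 → (13,17); next start ≥ 17 → (17,18); next start ≥ 18 → (18,20); next start ≥ 20 → (23,26).
Selected 9 shows.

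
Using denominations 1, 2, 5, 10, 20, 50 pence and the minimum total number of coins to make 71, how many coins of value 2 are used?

71 = 1×50 + 1×20 + 1×1
Count of 2: 0

0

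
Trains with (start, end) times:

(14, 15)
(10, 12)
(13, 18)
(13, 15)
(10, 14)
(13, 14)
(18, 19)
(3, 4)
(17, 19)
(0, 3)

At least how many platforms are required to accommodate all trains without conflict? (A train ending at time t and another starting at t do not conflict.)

Count concurrent intervals with a sweep; the peak is the room count.
Events (time:±→running): 0:+→1 3:-→0 3:+→1 4:-→0 10:+→1 10:+→2 12:-→1 13:+→2 13:+→3 13:+→4 … peak 4.

4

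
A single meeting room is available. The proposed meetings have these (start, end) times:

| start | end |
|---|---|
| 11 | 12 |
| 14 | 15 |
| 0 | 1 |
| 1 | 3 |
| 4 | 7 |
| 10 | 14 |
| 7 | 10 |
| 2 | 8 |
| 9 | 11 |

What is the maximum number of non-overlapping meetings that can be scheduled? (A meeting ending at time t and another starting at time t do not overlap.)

6

Sort by end time and greedily take each interval whose start is ≥ the last chosen end.
By end time: (0,1), (1,3), (4,7), (2,8), (7,10), (9,11), (11,12), (10,14), (14,15).
Pick (0,1); next start ≥ 1 → (1,3); next start ≥ 3 → (4,7); next start ≥ 7 → (7,10); next start ≥ 10 → (11,12); next start ≥ 12 → (14,15).
Selected 6 meetings.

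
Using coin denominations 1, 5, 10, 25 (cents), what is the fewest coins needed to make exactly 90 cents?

5

Use the largest denomination that fits, subtract, and repeat.
90 − 3×25→15 − 1×10→5 − 1×5→0
Total coins = 3 + 1 + 1 = 5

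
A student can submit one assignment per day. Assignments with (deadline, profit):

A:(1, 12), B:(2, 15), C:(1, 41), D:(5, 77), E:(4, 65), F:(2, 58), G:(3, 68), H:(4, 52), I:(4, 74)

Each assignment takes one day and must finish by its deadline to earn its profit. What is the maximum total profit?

342

Take jobs in profit order; each goes to the latest open slot no later than its deadline.
By profit: D(d5,77), I(d4,74), G(d3,68), E(d4,65), F(d2,58), H(d4,52), C(d1,41), B(d2,15), A(d1,12)
D→slot 5; I→slot 4; G→slot 3; E→slot 2; F→slot 1; H skipped; C skipped; B skipped; A skipped.
Profit = 58 + 65 + 68 + 74 + 77 = 342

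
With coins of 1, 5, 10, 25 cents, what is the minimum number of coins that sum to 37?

4

37 = 1×25 + 1×10 + 2×1
Total coins = 1 + 1 + 2 = 4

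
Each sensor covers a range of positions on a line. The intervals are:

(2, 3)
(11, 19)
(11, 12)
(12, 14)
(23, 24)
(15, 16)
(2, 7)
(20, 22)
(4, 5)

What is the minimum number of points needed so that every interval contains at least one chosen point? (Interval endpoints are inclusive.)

Sorted: [2,3] [4,5] [2,7] [11,12] [12,14] [15,16] [11,19] [20,22] [23,24]
{[2,3]} hit by 3; {[4,5],[2,7]} hit by 5; {[11,12],[12,14]} hit by 12; {[15,16],[11,19]} hit by 16; {[20,22]} hit by 22; {[23,24]} hit by 24.
Points: 3, 5, 12, 16, 22, 24 (6 total).

6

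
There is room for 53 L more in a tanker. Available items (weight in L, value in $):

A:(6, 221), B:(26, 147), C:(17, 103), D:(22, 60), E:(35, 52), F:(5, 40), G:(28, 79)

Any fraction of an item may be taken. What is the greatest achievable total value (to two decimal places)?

Ratios (sorted): A 36.83, F 8.00, C 6.06, B 5.65, G 2.82, D 2.73, E 1.49
take A (6 @ 221); take F (5 @ 40); take C (17 @ 103); take 25/26 of B → 141.35. Capacity used 53/53.
Total value = 505.35

505.35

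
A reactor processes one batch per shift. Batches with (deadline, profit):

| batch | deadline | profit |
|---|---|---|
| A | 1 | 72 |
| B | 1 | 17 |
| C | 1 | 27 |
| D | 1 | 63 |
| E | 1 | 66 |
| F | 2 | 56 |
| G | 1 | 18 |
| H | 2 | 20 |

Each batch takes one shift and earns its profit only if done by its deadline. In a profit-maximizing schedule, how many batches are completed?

Sort by profit descending; place each in the latest free slot ≤ its deadline.
Profit order: A=72 E=66 D=63 F=56 C=27 H=20 G=18 B=17
Assign: A→slot 1, E skipped, D skipped, F→slot 2, C skipped, H skipped, G skipped, B skipped.
Slots: [1:A] [2:F]
2 of 8 scheduled.

2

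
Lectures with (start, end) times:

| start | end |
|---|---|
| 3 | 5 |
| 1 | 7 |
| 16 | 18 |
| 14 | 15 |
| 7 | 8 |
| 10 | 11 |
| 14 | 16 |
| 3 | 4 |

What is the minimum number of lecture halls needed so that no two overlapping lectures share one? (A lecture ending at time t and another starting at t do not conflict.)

Events (time:±→running): 1:+→1 3:+→2 3:+→3 … peak 3.

3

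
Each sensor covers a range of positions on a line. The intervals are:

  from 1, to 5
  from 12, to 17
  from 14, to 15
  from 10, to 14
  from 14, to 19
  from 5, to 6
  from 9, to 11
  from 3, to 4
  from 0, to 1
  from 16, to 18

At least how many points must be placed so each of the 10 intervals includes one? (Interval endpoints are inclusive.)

6

Sort by right endpoint; whenever an interval is uncovered, place a point at its right end.
Sorted: [0,1] [3,4] [1,5] [5,6] [9,11] [10,14] [14,15] [12,17] [16,18] [14,19]
{[0,1]} hit by 1; {[3,4],[1,5]} hit by 4; {[5,6]} hit by 6; {[9,11],[10,14]} hit by 11; {[14,15],[12,17]} hit by 15; {[16,18],[14,19]} hit by 18.
Points: 1, 4, 6, 11, 15, 18 (6 total).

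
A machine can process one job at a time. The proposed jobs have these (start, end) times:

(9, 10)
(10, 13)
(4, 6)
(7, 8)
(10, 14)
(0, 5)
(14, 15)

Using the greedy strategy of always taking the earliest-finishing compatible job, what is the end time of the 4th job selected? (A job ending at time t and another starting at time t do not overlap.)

13

Order by finish time; keep every interval that doesn't clash with the previous kept one.
By end time: (0,5), (4,6), (7,8), (9,10), (10,13), (10,14), (14,15).
Pick (0,5); next start ≥ 5 → (7,8); next start ≥ 8 → (9,10); next start ≥ 10 → (10,13); next start ≥ 13 → (14,15).
Selected: (0,5) (7,8) (9,10) (10,13) (14,15)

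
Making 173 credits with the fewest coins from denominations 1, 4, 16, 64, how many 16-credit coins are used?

173 = 2×64 + 2×16 + 3×4 + 1×1
Count of 16: 2

2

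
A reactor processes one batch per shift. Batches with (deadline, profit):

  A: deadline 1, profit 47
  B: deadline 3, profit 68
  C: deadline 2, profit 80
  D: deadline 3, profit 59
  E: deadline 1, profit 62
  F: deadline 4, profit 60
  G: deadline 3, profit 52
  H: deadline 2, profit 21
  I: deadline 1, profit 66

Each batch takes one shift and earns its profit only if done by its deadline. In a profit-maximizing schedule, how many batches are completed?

4

Take jobs in profit order; each goes to the latest open slot no later than its deadline.
Profit order: C=80 B=68 I=66 E=62 F=60 D=59 G=52 A=47 H=21
Assign: C→slot 2, B→slot 3, I→slot 1, E skipped, F→slot 4, D skipped, G skipped, A skipped, H skipped.
Slots: [1:I] [2:C] [3:B] [4:F]
4 of 9 scheduled.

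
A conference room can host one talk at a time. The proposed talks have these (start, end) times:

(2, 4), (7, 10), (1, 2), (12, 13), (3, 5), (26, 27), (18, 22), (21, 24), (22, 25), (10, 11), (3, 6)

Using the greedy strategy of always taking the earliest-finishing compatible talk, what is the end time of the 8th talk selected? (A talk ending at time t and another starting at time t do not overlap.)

By end time: (1,2), (2,4), (3,5), (3,6), (7,10), (10,11), (12,13), (18,22), (21,24), (22,25), (26,27).
Pick (1,2); next start ≥ 2 → (2,4); next start ≥ 4 → (7,10); next start ≥ 10 → (10,11); next start ≥ 11 → (12,13); next start ≥ 13 → (18,22); next start ≥ 22 → (22,25); next start ≥ 25 → (26,27).
Selected: (1,2) (2,4) (7,10) (10,11) (12,13) (18,22) (22,25) (26,27)

27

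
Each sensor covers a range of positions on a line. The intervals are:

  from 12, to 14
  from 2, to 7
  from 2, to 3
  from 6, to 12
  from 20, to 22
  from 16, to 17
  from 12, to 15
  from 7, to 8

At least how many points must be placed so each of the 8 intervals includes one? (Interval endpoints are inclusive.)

5

Process intervals by earliest right end; each time one isn't hit yet, stab at its right endpoint.
By right end: [2,3]  [2,7]  [7,8]  [6,12]  [12,14]  [12,15]  [16,17]  [20,22]
[2,3] uncovered → point at 3; [7,8] uncovered → point at 8; [12,14] uncovered → point at 14; [16,17] uncovered → point at 17; [20,22] uncovered → point at 22.
Points: 3, 8, 14, 17, 22 (5 total).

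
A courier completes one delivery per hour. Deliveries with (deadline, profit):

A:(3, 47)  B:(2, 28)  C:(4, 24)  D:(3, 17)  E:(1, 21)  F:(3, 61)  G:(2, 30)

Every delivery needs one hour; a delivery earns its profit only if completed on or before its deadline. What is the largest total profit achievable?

162

By profit: F(d3,61), A(d3,47), G(d2,30), B(d2,28), C(d4,24), E(d1,21), D(d3,17)
F→slot 3; A→slot 2; G→slot 1; B skipped; C→slot 4; E skipped; D skipped.
Profit = 30 + 47 + 61 + 24 = 162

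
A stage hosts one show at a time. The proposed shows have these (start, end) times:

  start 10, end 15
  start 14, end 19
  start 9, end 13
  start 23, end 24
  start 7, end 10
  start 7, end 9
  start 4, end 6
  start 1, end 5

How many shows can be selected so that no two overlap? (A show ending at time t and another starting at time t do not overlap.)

Order by finish time; keep every interval that doesn't clash with the previous kept one.
Sorted by end: (1,5)  (4,6)  (7,9)  (7,10)  (9,13)  (10,15)  (14,19)  (23,24)
take (1,5); take (7,9); skip (7,10); take (9,13); take (14,19); take (23,24).
Selected 5 shows.

5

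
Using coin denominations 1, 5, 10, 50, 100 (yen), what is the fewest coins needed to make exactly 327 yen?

8

327 = 3×100 + 2×10 + 1×5 + 2×1
Total coins = 3 + 2 + 1 + 2 = 8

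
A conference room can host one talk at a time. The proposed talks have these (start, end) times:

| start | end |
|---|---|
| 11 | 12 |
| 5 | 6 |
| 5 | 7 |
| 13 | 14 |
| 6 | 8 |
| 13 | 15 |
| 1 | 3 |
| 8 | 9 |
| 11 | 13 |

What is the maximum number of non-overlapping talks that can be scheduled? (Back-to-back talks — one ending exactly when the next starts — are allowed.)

Sorted by end: (1,3)  (5,6)  (5,7)  (6,8)  (8,9)  (11,12)  (11,13)  (13,14)  (13,15)
take (1,3); take (5,6); take (6,8); take (8,9); take (11,12); take (13,14).
Selected 6 talks.

6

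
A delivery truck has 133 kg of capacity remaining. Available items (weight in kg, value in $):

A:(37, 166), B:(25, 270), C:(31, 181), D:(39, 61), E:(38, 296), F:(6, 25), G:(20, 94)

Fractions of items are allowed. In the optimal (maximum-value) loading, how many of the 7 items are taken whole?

4

Greedy by value/weight ratio, highest first.
Order: B (270/25=10.80) > E (296/38=7.79) > C (181/31=5.84) > G (94/20=4.70) > A (166/37=4.49) > F (25/6=4.17) > D (61/39=1.56)
Fill: take B (25 @ 270) → take E (38 @ 296) → take C (31 @ 181) → take G (20 @ 94) → take 19/37 of A → 85.24; 133/133 used.
4 item(s) taken whole; one partial (take 19/37 of A).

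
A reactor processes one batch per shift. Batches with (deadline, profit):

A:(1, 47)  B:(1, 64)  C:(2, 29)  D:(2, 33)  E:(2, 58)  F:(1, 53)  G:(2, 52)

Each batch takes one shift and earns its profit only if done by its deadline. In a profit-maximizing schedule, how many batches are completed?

2

Take jobs in profit order; each goes to the latest open slot no later than its deadline.
By profit: B(d1,64), E(d2,58), F(d1,53), G(d2,52), A(d1,47), D(d2,33), C(d2,29)
B→slot 1; E→slot 2; F skipped; G skipped; A skipped; D skipped; C skipped.
2 of 7 scheduled.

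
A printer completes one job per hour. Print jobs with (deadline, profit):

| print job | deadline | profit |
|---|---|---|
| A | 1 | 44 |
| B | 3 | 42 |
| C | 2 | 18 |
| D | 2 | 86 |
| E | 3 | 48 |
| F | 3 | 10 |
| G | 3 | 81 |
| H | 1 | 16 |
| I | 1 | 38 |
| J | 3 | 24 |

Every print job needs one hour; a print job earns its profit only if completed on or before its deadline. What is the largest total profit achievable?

Sort by profit descending; place each in the latest free slot ≤ its deadline.
Profit order: D=86 G=81 E=48 A=44 B=42 I=38 J=24 C=18 H=16 F=10
Assign: D→slot 2, G→slot 3, E→slot 1, A skipped, B skipped, I skipped, J skipped, C skipped, H skipped, F skipped.
Slots: [1:E] [2:D] [3:G]
Profit = 48 + 86 + 81 = 215

215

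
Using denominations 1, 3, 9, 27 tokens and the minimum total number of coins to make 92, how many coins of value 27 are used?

3

Use the largest denomination that fits, subtract, and repeat.
92 − 3×27→11 − 1×9→2 − 2×1→0
Count of 27: 3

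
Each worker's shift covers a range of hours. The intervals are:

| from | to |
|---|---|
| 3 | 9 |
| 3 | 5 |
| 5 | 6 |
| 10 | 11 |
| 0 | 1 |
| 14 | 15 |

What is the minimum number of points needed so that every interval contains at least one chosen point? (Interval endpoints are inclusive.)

4

By right end: [0,1]  [3,5]  [5,6]  [3,9]  [10,11]  [14,15]
[0,1] uncovered → point at 1; [3,5] uncovered → point at 5; [10,11] uncovered → point at 11; [14,15] uncovered → point at 15.
Points: 1, 5, 11, 15 (4 total).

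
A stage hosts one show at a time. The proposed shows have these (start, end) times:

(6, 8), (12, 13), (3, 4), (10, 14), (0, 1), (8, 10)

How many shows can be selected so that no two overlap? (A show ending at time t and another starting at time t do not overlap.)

Order by finish time; keep every interval that doesn't clash with the previous kept one.
Sorted by end: (0,1)  (3,4)  (6,8)  (8,10)  (12,13)  (10,14)
take (0,1); take (3,4); take (6,8); take (8,10); take (12,13).
Selected 5 shows.

5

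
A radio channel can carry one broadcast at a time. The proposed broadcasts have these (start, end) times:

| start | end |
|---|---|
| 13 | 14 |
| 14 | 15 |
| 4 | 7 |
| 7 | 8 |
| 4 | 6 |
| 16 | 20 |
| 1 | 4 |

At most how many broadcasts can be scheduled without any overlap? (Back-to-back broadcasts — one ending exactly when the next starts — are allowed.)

6

Sorted by end: (1,4)  (4,6)  (4,7)  (7,8)  (13,14)  (14,15)  (16,20)
take (1,4); take (4,6); take (7,8); take (13,14); take (14,15); take (16,20).
Selected 6 broadcasts.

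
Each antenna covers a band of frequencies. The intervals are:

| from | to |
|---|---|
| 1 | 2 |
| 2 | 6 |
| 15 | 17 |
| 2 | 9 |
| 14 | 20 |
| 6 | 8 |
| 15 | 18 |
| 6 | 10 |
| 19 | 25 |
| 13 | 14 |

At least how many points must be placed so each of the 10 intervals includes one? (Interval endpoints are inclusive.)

Sort by right endpoint; whenever an interval is uncovered, place a point at its right end.
Sorted: [1,2] [2,6] [6,8] [2,9] [6,10] [13,14] [15,17] [15,18] [14,20] [19,25]
{[1,2],[2,6]} hit by 2; {[6,8],[2,9],[6,10]} hit by 8; {[13,14]} hit by 14; {[15,17],[15,18],[14,20]} hit by 17; {[19,25]} hit by 25.
Points: 2, 8, 14, 17, 25 (5 total).

5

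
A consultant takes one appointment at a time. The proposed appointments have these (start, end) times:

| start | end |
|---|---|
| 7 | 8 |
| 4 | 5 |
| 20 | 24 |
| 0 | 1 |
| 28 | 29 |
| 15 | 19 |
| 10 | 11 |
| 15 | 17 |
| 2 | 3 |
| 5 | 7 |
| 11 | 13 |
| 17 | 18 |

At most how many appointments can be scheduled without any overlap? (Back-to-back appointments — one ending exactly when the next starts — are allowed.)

By end time: (0,1), (2,3), (4,5), (5,7), (7,8), (10,11), (11,13), (15,17), (17,18), (15,19), (20,24), (28,29).
Pick (0,1); next start ≥ 1 → (2,3); next start ≥ 3 → (4,5); next start ≥ 5 → (5,7); next start ≥ 7 → (7,8); next start ≥ 8 → (10,11); next start ≥ 11 → (11,13); next start ≥ 13 → (15,17); next start ≥ 17 → (17,18); next start ≥ 18 → (20,24); next start ≥ 24 → (28,29).
Selected 11 appointments.

11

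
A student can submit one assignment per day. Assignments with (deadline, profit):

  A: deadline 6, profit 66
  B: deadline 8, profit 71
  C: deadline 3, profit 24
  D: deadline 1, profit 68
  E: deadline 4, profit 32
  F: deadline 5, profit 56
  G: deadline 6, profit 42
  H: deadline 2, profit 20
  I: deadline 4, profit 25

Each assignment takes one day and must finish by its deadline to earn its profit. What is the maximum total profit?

Take jobs in profit order; each goes to the latest open slot no later than its deadline.
Profit order: B=71 D=68 A=66 F=56 G=42 E=32 I=25 C=24 H=20
Assign: B→slot 8, D→slot 1, A→slot 6, F→slot 5, G→slot 4, E→slot 3, I→slot 2, C skipped, H skipped.
Slots: [1:D] [2:I] [3:E] [4:G] [5:F] [6:A] [8:B]
Profit = 68 + 25 + 32 + 42 + 56 + 66 + 71 = 360

360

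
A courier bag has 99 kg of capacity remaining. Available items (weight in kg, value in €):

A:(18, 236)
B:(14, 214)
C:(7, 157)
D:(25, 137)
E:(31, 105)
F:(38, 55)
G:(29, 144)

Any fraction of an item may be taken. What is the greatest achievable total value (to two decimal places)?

Ratios (sorted): C 22.43, B 15.29, A 13.11, D 5.48, G 4.97, E 3.39, F 1.45
take C (7 @ 157); take B (14 @ 214); take A (18 @ 236); take D (25 @ 137); take G (29 @ 144); take 6/31 of E → 20.32. Capacity used 99/99.
Total value = 908.32

908.32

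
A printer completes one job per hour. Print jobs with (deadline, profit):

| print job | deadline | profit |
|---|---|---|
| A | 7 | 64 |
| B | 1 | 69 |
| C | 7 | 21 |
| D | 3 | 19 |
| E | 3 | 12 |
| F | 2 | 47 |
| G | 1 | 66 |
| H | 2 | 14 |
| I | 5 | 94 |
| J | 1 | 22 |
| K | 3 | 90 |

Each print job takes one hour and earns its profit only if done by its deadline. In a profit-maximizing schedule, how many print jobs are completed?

Sort by profit descending; place each in the latest free slot ≤ its deadline.
By profit: I(d5,94), K(d3,90), B(d1,69), G(d1,66), A(d7,64), F(d2,47), J(d1,22), C(d7,21), D(d3,19), H(d2,14), E(d3,12)
I→slot 5; K→slot 3; B→slot 1; G skipped; A→slot 7; F→slot 2; J skipped; C→slot 6; D skipped; H skipped; E skipped.
6 of 11 scheduled.

6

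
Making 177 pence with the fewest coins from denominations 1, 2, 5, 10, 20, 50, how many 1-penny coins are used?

0

Greedy: take as many of the largest coin as possible, then repeat with the remainder.
177 − 3×50→27 − 1×20→7 − 1×5→2 − 1×2→0
Count of 1: 0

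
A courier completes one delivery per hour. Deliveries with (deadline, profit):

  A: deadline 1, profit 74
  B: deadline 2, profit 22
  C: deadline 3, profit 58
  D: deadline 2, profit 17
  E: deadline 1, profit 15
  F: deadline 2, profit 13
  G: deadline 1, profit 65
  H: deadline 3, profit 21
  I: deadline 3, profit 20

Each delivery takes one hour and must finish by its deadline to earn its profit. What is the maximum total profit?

154

Profit order: A=74 G=65 C=58 B=22 H=21 I=20 D=17 E=15 F=13
Assign: A→slot 1, G skipped, C→slot 3, B→slot 2, H skipped, I skipped, D skipped, E skipped, F skipped.
Slots: [1:A] [2:B] [3:C]
Profit = 74 + 22 + 58 = 154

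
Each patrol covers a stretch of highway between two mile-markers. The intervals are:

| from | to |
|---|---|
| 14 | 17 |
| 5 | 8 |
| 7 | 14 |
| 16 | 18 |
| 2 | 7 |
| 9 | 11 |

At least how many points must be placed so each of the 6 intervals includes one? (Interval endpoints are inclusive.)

Process intervals by earliest right end; each time one isn't hit yet, stab at its right endpoint.
Sorted: [2,7] [5,8] [9,11] [7,14] [14,17] [16,18]
{[2,7],[5,8]} hit by 7; {[9,11],[7,14]} hit by 11; {[14,17],[16,18]} hit by 17.
Points: 7, 11, 17 (3 total).

3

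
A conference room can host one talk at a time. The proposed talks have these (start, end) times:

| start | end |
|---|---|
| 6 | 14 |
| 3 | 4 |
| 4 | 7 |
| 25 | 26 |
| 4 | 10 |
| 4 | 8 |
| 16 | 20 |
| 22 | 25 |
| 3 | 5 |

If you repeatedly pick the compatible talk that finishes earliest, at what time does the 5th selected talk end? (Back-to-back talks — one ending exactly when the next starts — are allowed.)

Greedy by earliest finish: after sorting by end time, pick each interval compatible with the last pick.
By end time: (3,4), (3,5), (4,7), (4,8), (4,10), (6,14), (16,20), (22,25), (25,26).
Pick (3,4); next start ≥ 4 → (4,7); next start ≥ 7 → (16,20); next start ≥ 20 → (22,25); next start ≥ 25 → (25,26).
Selected: (3,4) (4,7) (16,20) (22,25) (25,26)

26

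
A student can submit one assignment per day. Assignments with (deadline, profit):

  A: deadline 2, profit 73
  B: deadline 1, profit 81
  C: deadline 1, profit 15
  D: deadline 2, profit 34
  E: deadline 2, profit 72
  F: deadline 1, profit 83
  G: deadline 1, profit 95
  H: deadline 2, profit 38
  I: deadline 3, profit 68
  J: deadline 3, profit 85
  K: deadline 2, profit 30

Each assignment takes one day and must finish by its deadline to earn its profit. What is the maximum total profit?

Profit order: G=95 J=85 F=83 B=81 A=73 E=72 I=68 H=38 D=34 K=30 C=15
Assign: G→slot 1, J→slot 3, F skipped, B skipped, A→slot 2, E skipped, I skipped, H skipped, D skipped, K skipped, C skipped.
Slots: [1:G] [2:A] [3:J]
Profit = 95 + 73 + 85 = 253

253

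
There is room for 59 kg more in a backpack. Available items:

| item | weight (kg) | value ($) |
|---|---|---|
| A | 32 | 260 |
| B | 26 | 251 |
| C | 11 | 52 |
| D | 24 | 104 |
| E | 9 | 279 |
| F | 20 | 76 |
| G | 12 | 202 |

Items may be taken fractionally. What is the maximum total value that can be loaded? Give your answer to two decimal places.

829.50

Greedy by value/weight ratio, highest first.
Ratios (sorted): E 31.00, G 16.83, B 9.65, A 8.12, C 4.73, D 4.33, F 3.80
take E (9 @ 279); take G (12 @ 202); take B (26 @ 251); take 12/32 of A → 97.50. Capacity used 59/59.
Total value = 829.50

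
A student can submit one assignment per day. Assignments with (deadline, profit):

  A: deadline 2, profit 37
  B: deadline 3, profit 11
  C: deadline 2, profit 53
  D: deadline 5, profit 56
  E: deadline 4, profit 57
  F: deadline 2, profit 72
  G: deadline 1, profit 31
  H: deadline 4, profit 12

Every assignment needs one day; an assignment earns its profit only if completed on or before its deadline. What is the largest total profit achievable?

250

Profit order: F=72 E=57 D=56 C=53 A=37 G=31 H=12 B=11
Assign: F→slot 2, E→slot 4, D→slot 5, C→slot 1, A skipped, G skipped, H→slot 3, B skipped.
Slots: [1:C] [2:F] [3:H] [4:E] [5:D]
Profit = 53 + 72 + 12 + 57 + 56 = 250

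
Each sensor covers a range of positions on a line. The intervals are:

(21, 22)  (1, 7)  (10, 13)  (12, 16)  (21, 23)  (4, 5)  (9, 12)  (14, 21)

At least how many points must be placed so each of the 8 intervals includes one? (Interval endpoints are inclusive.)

Sorted: [4,5] [1,7] [9,12] [10,13] [12,16] [14,21] [21,22] [21,23]
{[4,5],[1,7]} hit by 5; {[9,12],[10,13],[12,16]} hit by 12; {[14,21],[21,22],[21,23]} hit by 21.
Points: 5, 12, 21 (3 total).

3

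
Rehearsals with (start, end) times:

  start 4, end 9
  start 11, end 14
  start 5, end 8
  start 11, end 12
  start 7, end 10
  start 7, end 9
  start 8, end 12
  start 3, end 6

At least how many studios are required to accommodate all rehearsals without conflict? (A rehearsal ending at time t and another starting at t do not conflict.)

4

The answer is the maximum number of intervals overlapping at any instant.
Events (time:±→running): 3:+→1 4:+→2 5:+→3 6:-→2 7:+→3 7:+→4 … peak 4.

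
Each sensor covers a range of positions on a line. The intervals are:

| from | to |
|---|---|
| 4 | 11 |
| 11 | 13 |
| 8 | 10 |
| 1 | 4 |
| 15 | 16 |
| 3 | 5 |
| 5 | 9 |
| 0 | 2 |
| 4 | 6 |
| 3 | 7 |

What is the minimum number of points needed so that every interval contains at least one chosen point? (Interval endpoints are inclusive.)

5

Process intervals by earliest right end; each time one isn't hit yet, stab at its right endpoint.
By right end: [0,2]  [1,4]  [3,5]  [4,6]  [3,7]  [5,9]  [8,10]  [4,11]  [11,13]  [15,16]
[0,2] uncovered → point at 2; [3,5] uncovered → point at 5; [8,10] uncovered → point at 10; [11,13] uncovered → point at 13; [15,16] uncovered → point at 16.
Points: 2, 5, 10, 13, 16 (5 total).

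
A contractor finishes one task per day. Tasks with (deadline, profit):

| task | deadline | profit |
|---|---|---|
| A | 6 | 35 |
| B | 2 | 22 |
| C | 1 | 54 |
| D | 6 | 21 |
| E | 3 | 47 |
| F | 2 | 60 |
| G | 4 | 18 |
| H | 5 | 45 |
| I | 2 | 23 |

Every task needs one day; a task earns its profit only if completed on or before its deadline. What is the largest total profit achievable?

262

Profit order: F=60 C=54 E=47 H=45 A=35 I=23 B=22 D=21 G=18
Assign: F→slot 2, C→slot 1, E→slot 3, H→slot 5, A→slot 6, I skipped, B skipped, D→slot 4, G skipped.
Slots: [1:C] [2:F] [3:E] [4:D] [5:H] [6:A]
Profit = 54 + 60 + 47 + 21 + 45 + 35 = 262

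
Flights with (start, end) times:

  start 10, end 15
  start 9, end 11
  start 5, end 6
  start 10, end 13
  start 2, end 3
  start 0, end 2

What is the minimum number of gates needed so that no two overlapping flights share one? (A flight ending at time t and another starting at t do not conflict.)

3

The answer is the maximum number of intervals overlapping at any instant.
Events (time:±→running): 0:+→1 2:-→0 2:+→1 3:-→0 5:+→1 6:-→0 9:+→1 10:+→2 10:+→3 … peak 3.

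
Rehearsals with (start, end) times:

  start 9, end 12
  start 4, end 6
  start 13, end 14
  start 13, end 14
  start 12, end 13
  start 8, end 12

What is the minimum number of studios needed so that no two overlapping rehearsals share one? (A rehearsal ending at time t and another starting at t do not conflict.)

2

The answer is the maximum number of intervals overlapping at any instant.
Events (time:±→running): 4:+→1 6:-→0 8:+→1 9:+→2 … peak 2.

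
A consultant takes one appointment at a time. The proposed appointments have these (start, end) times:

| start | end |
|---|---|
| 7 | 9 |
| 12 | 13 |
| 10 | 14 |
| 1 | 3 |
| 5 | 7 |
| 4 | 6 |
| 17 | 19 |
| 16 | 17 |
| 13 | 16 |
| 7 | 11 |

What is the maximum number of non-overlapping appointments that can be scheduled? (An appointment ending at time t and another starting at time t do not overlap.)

Order by finish time; keep every interval that doesn't clash with the previous kept one.
Sorted by end: (1,3)  (4,6)  (5,7)  (7,9)  (7,11)  (12,13)  (10,14)  (13,16)  (16,17)  (17,19)
take (1,3); take (4,6); skip (5,7); take (7,9); take (12,13); skip (10,14); take (13,16); take (16,17); take (17,19).
Selected 7 appointments.

7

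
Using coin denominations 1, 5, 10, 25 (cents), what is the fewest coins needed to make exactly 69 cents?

8

69 = 2×25 + 1×10 + 1×5 + 4×1
Total coins = 2 + 1 + 1 + 4 = 8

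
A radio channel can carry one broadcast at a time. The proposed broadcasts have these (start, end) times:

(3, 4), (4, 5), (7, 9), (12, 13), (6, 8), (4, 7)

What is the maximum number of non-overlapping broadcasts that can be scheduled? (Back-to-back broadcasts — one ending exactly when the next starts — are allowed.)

Sort by end time and greedily take each interval whose start is ≥ the last chosen end.
Sorted by end: (3,4)  (4,5)  (4,7)  (6,8)  (7,9)  (12,13)
take (3,4); take (4,5); skip (4,7); take (6,8); take (12,13).
Selected 4 broadcasts.

4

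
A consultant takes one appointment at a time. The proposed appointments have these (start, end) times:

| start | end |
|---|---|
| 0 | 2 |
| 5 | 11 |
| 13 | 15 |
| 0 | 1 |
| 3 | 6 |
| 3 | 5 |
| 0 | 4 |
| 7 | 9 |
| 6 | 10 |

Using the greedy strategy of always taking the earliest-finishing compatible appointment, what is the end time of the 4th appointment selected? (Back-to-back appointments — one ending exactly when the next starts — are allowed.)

Greedy by earliest finish: after sorting by end time, pick each interval compatible with the last pick.
By end time: (0,1), (0,2), (0,4), (3,5), (3,6), (7,9), (6,10), (5,11), (13,15).
Pick (0,1); next start ≥ 1 → (3,5); next start ≥ 5 → (7,9); next start ≥ 9 → (13,15).
Selected: (0,1) (3,5) (7,9) (13,15)

15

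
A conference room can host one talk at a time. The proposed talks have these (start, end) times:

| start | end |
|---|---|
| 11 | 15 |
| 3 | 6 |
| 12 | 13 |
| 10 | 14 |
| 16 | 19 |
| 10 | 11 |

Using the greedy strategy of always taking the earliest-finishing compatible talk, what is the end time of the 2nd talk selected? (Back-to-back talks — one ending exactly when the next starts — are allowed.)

Sort by end time and greedily take each interval whose start is ≥ the last chosen end.
Sorted by end: (3,6)  (10,11)  (12,13)  (10,14)  (11,15)  (16,19)
take (3,6); take (10,11); take (12,13); skip (11,15); take (16,19).
Selected: (3,6) (10,11) (12,13) (16,19)

11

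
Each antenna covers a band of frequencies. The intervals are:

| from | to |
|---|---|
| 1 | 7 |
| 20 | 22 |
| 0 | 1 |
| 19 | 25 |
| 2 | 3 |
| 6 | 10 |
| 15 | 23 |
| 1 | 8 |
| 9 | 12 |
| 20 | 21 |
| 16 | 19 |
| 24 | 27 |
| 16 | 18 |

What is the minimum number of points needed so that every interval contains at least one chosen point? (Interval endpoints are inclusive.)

6

Sorted: [0,1] [2,3] [1,7] [1,8] [6,10] [9,12] [16,18] [16,19] [20,21] [20,22] [15,23] [19,25] [24,27]
{[0,1]} hit by 1; {[2,3],[1,7],[1,8]} hit by 3; {[6,10],[9,12]} hit by 10; {[16,18],[16,19]} hit by 18; {[20,21],[20,22],[15,23],[19,25]} hit by 21; {[24,27]} hit by 27.
Points: 1, 3, 10, 18, 21, 27 (6 total).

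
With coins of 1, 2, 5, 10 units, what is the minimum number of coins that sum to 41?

Greedy: take as many of the largest coin as possible, then repeat with the remainder.
41 − 4×10→1 − 1×1→0
Total coins = 4 + 1 = 5

5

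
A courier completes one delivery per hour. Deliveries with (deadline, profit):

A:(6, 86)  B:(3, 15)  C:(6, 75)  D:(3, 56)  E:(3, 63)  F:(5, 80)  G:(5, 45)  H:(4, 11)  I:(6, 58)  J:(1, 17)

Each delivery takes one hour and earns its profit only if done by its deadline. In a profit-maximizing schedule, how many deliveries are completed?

Take jobs in profit order; each goes to the latest open slot no later than its deadline.
By profit: A(d6,86), F(d5,80), C(d6,75), E(d3,63), I(d6,58), D(d3,56), G(d5,45), J(d1,17), B(d3,15), H(d4,11)
A→slot 6; F→slot 5; C→slot 4; E→slot 3; I→slot 2; D→slot 1; G skipped; J skipped; B skipped; H skipped.
6 of 10 scheduled.

6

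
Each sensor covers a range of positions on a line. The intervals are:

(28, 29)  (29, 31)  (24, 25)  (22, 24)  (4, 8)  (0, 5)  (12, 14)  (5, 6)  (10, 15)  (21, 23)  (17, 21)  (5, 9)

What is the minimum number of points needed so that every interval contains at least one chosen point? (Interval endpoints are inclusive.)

5

By right end: [0,5]  [5,6]  [4,8]  [5,9]  [12,14]  [10,15]  [17,21]  [21,23]  [22,24]  [24,25]  [28,29]  [29,31]
[0,5] uncovered → point at 5; [12,14] uncovered → point at 14; [17,21] uncovered → point at 21; [22,24] uncovered → point at 24; [28,29] uncovered → point at 29.
Points: 5, 14, 21, 24, 29 (5 total).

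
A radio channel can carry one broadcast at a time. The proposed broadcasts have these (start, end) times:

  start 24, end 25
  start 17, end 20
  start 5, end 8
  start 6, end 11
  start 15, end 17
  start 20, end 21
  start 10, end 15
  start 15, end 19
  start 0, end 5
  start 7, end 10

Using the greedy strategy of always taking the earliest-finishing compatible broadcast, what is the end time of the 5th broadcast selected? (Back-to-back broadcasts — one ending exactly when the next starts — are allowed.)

By end time: (0,5), (5,8), (7,10), (6,11), (10,15), (15,17), (15,19), (17,20), (20,21), (24,25).
Pick (0,5); next start ≥ 5 → (5,8); next start ≥ 8 → (10,15); next start ≥ 15 → (15,17); next start ≥ 17 → (17,20); next start ≥ 20 → (20,21); next start ≥ 21 → (24,25).
Selected: (0,5) (5,8) (10,15) (15,17) (17,20) (20,21) (24,25)

20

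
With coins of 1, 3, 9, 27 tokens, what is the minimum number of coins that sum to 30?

30 = 1×27 + 1×3
Total coins = 1 + 1 = 2

2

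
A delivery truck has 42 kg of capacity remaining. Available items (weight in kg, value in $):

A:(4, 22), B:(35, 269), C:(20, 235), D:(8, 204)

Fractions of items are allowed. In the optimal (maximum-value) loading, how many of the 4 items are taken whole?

Order: D (204/8=25.50) > C (235/20=11.75) > B (269/35=7.69) > A (22/4=5.50)
Fill: take D (8 @ 204) → take C (20 @ 235) → take 14/35 of B → 107.60; 42/42 used.
2 item(s) taken whole; one partial (take 14/35 of B).

2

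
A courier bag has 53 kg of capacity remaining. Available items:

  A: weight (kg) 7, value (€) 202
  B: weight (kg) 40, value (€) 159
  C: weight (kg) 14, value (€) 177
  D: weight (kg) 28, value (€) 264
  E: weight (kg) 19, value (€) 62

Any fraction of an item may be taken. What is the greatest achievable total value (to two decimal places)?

Order: A (202/7=28.86) > C (177/14=12.64) > D (264/28=9.43) > B (159/40=3.98) > E (62/19=3.26)
Fill: take A (7 @ 202) → take C (14 @ 177) → take D (28 @ 264) → take 4/40 of B → 15.90; 53/53 used.
Total value = 658.90

658.90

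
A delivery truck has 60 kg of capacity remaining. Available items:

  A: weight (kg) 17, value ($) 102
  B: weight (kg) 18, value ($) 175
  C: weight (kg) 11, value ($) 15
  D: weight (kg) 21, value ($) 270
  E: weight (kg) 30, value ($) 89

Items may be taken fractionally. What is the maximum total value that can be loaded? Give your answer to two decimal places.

Greedy by value/weight ratio, highest first.
Order: D (270/21=12.86) > B (175/18=9.72) > A (102/17=6.00) > E (89/30=2.97) > C (15/11=1.36)
Fill: take D (21 @ 270) → take B (18 @ 175) → take A (17 @ 102) → take 4/30 of E → 11.87; 60/60 used.
Total value = 558.87

558.87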